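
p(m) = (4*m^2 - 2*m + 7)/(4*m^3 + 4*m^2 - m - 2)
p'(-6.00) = -0.05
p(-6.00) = -0.23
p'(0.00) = 2.75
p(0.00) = -3.50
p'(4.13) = -0.04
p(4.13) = 0.19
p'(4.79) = -0.03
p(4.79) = 0.17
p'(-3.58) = -0.24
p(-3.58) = -0.50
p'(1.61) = -0.64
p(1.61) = 0.60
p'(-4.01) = -0.17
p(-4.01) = -0.41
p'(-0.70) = 25.39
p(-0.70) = -14.55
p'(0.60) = -680.44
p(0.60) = -24.46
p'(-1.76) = -3.76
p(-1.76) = -2.37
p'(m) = (8*m - 2)/(4*m^3 + 4*m^2 - m - 2) + (-12*m^2 - 8*m + 1)*(4*m^2 - 2*m + 7)/(4*m^3 + 4*m^2 - m - 2)^2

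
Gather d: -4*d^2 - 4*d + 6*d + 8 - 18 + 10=-4*d^2 + 2*d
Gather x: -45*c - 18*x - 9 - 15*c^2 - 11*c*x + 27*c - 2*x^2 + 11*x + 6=-15*c^2 - 18*c - 2*x^2 + x*(-11*c - 7) - 3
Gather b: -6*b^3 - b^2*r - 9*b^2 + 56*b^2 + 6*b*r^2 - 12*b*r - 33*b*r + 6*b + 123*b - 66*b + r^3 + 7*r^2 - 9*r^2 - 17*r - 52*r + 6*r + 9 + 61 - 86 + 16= -6*b^3 + b^2*(47 - r) + b*(6*r^2 - 45*r + 63) + r^3 - 2*r^2 - 63*r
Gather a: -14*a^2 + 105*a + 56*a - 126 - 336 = -14*a^2 + 161*a - 462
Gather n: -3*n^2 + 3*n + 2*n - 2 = -3*n^2 + 5*n - 2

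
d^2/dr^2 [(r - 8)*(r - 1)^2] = 6*r - 20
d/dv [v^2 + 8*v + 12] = 2*v + 8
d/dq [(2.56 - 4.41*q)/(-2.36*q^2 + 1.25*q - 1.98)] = (-10.4076*q^2 + 12.0832*q + 5.5318)/(5.5696*q^4 - 5.9*q^3 + 10.9081*q^2 - 4.95*q + 3.9204)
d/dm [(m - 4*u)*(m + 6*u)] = 2*m + 2*u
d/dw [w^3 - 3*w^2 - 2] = 3*w*(w - 2)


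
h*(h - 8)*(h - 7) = h^3 - 15*h^2 + 56*h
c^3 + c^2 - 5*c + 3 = (c - 1)^2*(c + 3)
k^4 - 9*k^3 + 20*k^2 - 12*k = k*(k - 6)*(k - 2)*(k - 1)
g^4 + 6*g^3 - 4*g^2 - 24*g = g*(g - 2)*(g + 2)*(g + 6)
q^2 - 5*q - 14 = (q - 7)*(q + 2)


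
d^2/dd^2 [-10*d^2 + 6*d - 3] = -20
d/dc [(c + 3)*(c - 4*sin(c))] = c - (c + 3)*(4*cos(c) - 1) - 4*sin(c)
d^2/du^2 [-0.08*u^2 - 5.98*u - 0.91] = -0.160000000000000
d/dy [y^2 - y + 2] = 2*y - 1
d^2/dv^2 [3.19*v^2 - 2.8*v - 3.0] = 6.38000000000000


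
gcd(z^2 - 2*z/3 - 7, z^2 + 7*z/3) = z + 7/3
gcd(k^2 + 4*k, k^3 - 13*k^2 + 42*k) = k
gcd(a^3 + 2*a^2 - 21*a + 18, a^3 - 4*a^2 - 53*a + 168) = a - 3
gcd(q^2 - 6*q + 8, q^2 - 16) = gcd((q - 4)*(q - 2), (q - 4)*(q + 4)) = q - 4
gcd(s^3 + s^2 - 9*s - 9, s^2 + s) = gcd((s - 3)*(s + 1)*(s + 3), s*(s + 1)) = s + 1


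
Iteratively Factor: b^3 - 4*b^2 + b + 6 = (b + 1)*(b^2 - 5*b + 6) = (b - 2)*(b + 1)*(b - 3)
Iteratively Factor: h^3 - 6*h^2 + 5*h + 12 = (h + 1)*(h^2 - 7*h + 12) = (h - 3)*(h + 1)*(h - 4)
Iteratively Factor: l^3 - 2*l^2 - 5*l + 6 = (l - 3)*(l^2 + l - 2) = (l - 3)*(l - 1)*(l + 2)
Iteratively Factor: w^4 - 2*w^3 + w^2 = (w)*(w^3 - 2*w^2 + w) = w*(w - 1)*(w^2 - w) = w*(w - 1)^2*(w)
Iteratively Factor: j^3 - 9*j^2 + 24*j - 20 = (j - 2)*(j^2 - 7*j + 10) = (j - 2)^2*(j - 5)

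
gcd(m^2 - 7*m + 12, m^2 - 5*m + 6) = m - 3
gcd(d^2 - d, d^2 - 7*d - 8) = 1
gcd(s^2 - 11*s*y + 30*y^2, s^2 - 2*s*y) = 1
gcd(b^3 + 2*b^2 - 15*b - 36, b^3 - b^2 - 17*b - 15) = b + 3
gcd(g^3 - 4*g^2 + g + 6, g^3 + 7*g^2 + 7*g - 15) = 1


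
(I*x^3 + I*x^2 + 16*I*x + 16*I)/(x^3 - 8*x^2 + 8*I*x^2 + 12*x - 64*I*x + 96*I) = I*(x^3 + x^2 + 16*x + 16)/(x^3 + 8*x^2*(-1 + I) + 4*x*(3 - 16*I) + 96*I)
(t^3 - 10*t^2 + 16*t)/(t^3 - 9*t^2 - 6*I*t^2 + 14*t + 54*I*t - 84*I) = t*(t - 8)/(t^2 - t*(7 + 6*I) + 42*I)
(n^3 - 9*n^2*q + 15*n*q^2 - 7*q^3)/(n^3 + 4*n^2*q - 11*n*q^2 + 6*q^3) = (n - 7*q)/(n + 6*q)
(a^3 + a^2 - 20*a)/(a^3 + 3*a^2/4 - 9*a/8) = 8*(a^2 + a - 20)/(8*a^2 + 6*a - 9)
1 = 1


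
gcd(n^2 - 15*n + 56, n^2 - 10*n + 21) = n - 7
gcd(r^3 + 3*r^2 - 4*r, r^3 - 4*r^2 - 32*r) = r^2 + 4*r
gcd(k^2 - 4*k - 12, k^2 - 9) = 1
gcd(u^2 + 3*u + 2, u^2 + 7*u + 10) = u + 2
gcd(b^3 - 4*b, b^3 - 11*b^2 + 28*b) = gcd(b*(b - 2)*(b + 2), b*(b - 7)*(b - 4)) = b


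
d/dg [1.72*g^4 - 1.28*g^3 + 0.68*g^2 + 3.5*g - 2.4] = 6.88*g^3 - 3.84*g^2 + 1.36*g + 3.5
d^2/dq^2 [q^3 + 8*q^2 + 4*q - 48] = 6*q + 16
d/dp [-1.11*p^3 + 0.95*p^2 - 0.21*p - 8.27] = -3.33*p^2 + 1.9*p - 0.21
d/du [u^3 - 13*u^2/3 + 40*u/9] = 3*u^2 - 26*u/3 + 40/9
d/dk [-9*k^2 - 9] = -18*k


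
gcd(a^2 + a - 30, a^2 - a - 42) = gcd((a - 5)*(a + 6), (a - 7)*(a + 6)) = a + 6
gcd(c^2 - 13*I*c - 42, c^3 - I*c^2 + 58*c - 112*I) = c - 7*I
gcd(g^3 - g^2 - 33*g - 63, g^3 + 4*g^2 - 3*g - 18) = g^2 + 6*g + 9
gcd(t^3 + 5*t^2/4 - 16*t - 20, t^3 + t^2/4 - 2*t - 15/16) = t + 5/4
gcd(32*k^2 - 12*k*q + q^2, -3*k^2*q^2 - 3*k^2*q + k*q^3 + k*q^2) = 1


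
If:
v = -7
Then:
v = -7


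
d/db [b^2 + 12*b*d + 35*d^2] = 2*b + 12*d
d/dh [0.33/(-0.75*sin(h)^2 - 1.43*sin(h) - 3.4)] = (0.495*sin(h) + 0.4719)*cos(h)/(0.75*sin(h)^2 + 1.43*sin(h) + 3.4)^2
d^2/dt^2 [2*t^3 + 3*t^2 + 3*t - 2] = 12*t + 6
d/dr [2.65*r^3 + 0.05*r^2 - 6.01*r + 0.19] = 7.95*r^2 + 0.1*r - 6.01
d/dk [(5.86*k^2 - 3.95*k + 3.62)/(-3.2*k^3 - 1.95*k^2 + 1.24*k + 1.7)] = (18.752*k^4 - 25.28*k^3 + 34.3159*k^2 + 34.042*k - 11.2038)/(10.24*k^6 + 12.48*k^5 - 4.1335*k^4 - 15.716*k^3 - 5.0924*k^2 + 4.216*k + 2.89)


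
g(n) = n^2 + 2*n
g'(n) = 2*n + 2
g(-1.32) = -0.90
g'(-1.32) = -0.64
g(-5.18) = 16.47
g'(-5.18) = -8.36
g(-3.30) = 4.29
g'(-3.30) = -4.60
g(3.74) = 21.47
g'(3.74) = 9.48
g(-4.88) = 14.05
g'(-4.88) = -7.76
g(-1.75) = -0.44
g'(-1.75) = -1.50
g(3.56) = 19.79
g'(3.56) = 9.12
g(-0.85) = -0.98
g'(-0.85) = 0.30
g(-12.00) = 120.00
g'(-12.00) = -22.00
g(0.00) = 0.00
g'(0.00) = 2.00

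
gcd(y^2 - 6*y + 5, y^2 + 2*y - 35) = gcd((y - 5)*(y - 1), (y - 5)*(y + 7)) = y - 5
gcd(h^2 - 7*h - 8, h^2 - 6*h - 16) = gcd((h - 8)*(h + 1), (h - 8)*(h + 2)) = h - 8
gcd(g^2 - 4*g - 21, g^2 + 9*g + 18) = g + 3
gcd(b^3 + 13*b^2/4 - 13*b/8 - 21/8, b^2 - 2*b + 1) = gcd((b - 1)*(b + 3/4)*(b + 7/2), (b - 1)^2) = b - 1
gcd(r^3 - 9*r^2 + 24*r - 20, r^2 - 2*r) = r - 2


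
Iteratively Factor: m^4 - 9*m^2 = (m + 3)*(m^3 - 3*m^2) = (m - 3)*(m + 3)*(m^2) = m*(m - 3)*(m + 3)*(m)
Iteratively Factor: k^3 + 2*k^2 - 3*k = (k + 3)*(k^2 - k) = (k - 1)*(k + 3)*(k)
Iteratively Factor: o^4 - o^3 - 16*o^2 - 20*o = (o + 2)*(o^3 - 3*o^2 - 10*o) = (o + 2)^2*(o^2 - 5*o) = (o - 5)*(o + 2)^2*(o)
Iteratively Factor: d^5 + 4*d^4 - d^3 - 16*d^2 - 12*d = (d + 1)*(d^4 + 3*d^3 - 4*d^2 - 12*d) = d*(d + 1)*(d^3 + 3*d^2 - 4*d - 12) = d*(d + 1)*(d + 2)*(d^2 + d - 6) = d*(d - 2)*(d + 1)*(d + 2)*(d + 3)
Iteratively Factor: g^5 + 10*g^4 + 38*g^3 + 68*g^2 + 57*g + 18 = (g + 3)*(g^4 + 7*g^3 + 17*g^2 + 17*g + 6) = (g + 3)^2*(g^3 + 4*g^2 + 5*g + 2) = (g + 1)*(g + 3)^2*(g^2 + 3*g + 2) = (g + 1)*(g + 2)*(g + 3)^2*(g + 1)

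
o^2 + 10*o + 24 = (o + 4)*(o + 6)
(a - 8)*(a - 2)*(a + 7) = a^3 - 3*a^2 - 54*a + 112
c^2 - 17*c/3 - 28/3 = (c - 7)*(c + 4/3)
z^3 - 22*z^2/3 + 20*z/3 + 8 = (z - 6)*(z - 2)*(z + 2/3)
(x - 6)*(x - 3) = x^2 - 9*x + 18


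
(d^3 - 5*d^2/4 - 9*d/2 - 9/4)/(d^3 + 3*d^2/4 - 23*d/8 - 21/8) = 2*(4*d^2 - 9*d - 9)/(8*d^2 - 2*d - 21)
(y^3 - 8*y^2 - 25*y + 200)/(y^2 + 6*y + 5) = (y^2 - 13*y + 40)/(y + 1)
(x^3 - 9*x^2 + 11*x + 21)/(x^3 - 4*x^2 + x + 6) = (x - 7)/(x - 2)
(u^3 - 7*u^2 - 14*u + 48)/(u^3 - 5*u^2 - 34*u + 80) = (u + 3)/(u + 5)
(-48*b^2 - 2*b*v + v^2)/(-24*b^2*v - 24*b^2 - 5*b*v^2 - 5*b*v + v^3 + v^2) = (6*b + v)/(3*b*v + 3*b + v^2 + v)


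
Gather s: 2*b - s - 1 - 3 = 2*b - s - 4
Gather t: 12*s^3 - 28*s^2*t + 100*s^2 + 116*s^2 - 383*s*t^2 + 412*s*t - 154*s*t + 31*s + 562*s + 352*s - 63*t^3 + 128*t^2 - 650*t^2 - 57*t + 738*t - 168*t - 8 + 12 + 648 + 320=12*s^3 + 216*s^2 + 945*s - 63*t^3 + t^2*(-383*s - 522) + t*(-28*s^2 + 258*s + 513) + 972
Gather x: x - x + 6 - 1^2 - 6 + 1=0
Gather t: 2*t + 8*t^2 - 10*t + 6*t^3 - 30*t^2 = 6*t^3 - 22*t^2 - 8*t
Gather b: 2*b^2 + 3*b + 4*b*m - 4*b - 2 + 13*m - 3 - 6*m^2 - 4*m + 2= 2*b^2 + b*(4*m - 1) - 6*m^2 + 9*m - 3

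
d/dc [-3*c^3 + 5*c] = 5 - 9*c^2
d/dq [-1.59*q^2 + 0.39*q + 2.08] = 0.39 - 3.18*q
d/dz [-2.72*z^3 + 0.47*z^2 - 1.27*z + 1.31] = -8.16*z^2 + 0.94*z - 1.27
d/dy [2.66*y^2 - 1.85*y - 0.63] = 5.32*y - 1.85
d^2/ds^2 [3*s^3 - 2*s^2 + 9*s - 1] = 18*s - 4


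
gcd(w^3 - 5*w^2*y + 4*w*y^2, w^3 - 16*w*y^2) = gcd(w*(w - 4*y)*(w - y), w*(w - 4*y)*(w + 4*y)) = -w^2 + 4*w*y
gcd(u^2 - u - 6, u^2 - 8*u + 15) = u - 3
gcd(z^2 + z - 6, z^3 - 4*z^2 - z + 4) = 1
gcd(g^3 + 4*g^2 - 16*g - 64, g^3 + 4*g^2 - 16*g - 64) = g^3 + 4*g^2 - 16*g - 64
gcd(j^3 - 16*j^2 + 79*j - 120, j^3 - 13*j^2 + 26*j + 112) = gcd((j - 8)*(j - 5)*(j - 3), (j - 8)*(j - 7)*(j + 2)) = j - 8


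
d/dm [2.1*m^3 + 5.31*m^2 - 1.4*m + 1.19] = 6.3*m^2 + 10.62*m - 1.4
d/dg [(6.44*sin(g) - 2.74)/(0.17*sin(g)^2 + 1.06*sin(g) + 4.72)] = (-1.0948*sin(g)^2 + 0.9316*sin(g) + 33.3012)*cos(g)/(0.0289*sin(g)^4 + 0.3604*sin(g)^3 + 2.7284*sin(g)^2 + 10.0064*sin(g) + 22.2784)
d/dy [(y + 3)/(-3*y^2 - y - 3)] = (-3*y^2 - y + (y + 3)*(6*y + 1) - 3)/(3*y^2 + y + 3)^2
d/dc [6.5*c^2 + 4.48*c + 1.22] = 13.0*c + 4.48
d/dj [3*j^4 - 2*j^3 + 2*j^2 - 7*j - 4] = 12*j^3 - 6*j^2 + 4*j - 7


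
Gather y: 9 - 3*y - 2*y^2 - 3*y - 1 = -2*y^2 - 6*y + 8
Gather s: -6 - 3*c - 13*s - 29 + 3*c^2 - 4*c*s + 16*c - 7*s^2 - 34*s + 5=3*c^2 + 13*c - 7*s^2 + s*(-4*c - 47) - 30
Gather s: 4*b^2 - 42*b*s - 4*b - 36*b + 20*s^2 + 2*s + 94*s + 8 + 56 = 4*b^2 - 40*b + 20*s^2 + s*(96 - 42*b) + 64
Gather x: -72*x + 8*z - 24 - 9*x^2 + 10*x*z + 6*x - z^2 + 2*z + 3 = -9*x^2 + x*(10*z - 66) - z^2 + 10*z - 21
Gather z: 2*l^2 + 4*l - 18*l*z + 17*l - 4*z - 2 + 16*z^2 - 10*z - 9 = 2*l^2 + 21*l + 16*z^2 + z*(-18*l - 14) - 11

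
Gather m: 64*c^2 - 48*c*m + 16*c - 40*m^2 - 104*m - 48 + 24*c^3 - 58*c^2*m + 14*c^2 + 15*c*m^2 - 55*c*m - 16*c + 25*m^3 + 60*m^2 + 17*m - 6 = 24*c^3 + 78*c^2 + 25*m^3 + m^2*(15*c + 20) + m*(-58*c^2 - 103*c - 87) - 54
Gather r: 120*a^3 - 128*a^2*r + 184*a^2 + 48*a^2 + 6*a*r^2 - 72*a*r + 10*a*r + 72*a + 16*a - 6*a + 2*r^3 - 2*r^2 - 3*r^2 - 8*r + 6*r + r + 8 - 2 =120*a^3 + 232*a^2 + 82*a + 2*r^3 + r^2*(6*a - 5) + r*(-128*a^2 - 62*a - 1) + 6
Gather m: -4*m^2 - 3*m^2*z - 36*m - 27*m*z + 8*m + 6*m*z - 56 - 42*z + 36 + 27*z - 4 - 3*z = m^2*(-3*z - 4) + m*(-21*z - 28) - 18*z - 24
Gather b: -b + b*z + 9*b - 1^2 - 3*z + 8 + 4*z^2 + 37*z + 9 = b*(z + 8) + 4*z^2 + 34*z + 16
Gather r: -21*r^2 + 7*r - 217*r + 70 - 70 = -21*r^2 - 210*r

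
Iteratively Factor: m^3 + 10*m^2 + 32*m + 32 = (m + 2)*(m^2 + 8*m + 16) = (m + 2)*(m + 4)*(m + 4)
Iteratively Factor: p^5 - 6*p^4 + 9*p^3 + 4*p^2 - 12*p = (p - 2)*(p^4 - 4*p^3 + p^2 + 6*p) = p*(p - 2)*(p^3 - 4*p^2 + p + 6) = p*(p - 3)*(p - 2)*(p^2 - p - 2) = p*(p - 3)*(p - 2)^2*(p + 1)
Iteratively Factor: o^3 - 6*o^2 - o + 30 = (o - 3)*(o^2 - 3*o - 10) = (o - 3)*(o + 2)*(o - 5)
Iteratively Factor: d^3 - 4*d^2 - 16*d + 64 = (d + 4)*(d^2 - 8*d + 16) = (d - 4)*(d + 4)*(d - 4)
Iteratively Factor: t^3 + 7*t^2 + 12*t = (t + 4)*(t^2 + 3*t) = t*(t + 4)*(t + 3)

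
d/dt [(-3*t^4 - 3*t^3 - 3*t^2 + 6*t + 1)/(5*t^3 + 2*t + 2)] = (-15*t^6 - 3*t^4 - 96*t^3 - 39*t^2 - 12*t + 10)/(25*t^6 + 20*t^4 + 20*t^3 + 4*t^2 + 8*t + 4)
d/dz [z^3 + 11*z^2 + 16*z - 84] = 3*z^2 + 22*z + 16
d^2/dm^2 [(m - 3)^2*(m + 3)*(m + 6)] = 12*m^2 + 18*m - 54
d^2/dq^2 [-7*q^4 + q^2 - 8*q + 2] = 2 - 84*q^2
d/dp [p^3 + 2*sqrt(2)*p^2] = p*(3*p + 4*sqrt(2))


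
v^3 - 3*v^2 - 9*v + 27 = (v - 3)^2*(v + 3)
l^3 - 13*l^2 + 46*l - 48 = (l - 8)*(l - 3)*(l - 2)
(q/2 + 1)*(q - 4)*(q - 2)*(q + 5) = q^4/2 + q^3/2 - 12*q^2 - 2*q + 40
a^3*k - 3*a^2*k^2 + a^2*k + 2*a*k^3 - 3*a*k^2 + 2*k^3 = (a - 2*k)*(a - k)*(a*k + k)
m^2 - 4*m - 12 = (m - 6)*(m + 2)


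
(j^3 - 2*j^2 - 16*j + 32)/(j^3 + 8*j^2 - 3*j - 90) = (j^3 - 2*j^2 - 16*j + 32)/(j^3 + 8*j^2 - 3*j - 90)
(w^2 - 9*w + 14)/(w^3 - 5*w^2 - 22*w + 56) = 1/(w + 4)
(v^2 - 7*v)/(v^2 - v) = (v - 7)/(v - 1)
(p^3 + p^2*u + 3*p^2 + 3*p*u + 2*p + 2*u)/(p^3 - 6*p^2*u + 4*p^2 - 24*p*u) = (p^3 + p^2*u + 3*p^2 + 3*p*u + 2*p + 2*u)/(p*(p^2 - 6*p*u + 4*p - 24*u))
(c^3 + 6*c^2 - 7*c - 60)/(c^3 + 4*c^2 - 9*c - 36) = (c + 5)/(c + 3)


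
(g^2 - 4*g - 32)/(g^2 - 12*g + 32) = (g + 4)/(g - 4)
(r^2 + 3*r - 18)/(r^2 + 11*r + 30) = (r - 3)/(r + 5)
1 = 1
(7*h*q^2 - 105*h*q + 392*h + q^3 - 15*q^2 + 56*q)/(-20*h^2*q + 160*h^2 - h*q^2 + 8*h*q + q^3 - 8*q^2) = (7*h*q - 49*h + q^2 - 7*q)/(-20*h^2 - h*q + q^2)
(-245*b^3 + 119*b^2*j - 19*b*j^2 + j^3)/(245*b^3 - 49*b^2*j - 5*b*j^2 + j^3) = (-7*b + j)/(7*b + j)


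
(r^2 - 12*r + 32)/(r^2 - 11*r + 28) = (r - 8)/(r - 7)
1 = 1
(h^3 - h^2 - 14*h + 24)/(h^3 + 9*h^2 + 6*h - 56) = (h - 3)/(h + 7)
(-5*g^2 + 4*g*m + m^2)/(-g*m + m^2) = (5*g + m)/m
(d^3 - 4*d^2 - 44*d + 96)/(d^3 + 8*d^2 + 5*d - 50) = (d^2 - 2*d - 48)/(d^2 + 10*d + 25)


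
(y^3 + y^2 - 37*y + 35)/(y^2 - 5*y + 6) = (y^3 + y^2 - 37*y + 35)/(y^2 - 5*y + 6)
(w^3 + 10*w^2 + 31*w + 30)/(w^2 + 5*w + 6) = w + 5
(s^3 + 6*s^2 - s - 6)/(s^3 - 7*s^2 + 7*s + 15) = (s^2 + 5*s - 6)/(s^2 - 8*s + 15)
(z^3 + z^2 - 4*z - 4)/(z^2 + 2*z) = z - 1 - 2/z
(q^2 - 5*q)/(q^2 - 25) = q/(q + 5)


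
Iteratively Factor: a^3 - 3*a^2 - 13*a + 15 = (a - 5)*(a^2 + 2*a - 3) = (a - 5)*(a - 1)*(a + 3)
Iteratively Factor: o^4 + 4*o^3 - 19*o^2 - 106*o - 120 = (o - 5)*(o^3 + 9*o^2 + 26*o + 24) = (o - 5)*(o + 4)*(o^2 + 5*o + 6) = (o - 5)*(o + 2)*(o + 4)*(o + 3)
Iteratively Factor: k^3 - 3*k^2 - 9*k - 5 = (k + 1)*(k^2 - 4*k - 5) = (k - 5)*(k + 1)*(k + 1)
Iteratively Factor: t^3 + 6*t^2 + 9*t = (t + 3)*(t^2 + 3*t) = (t + 3)^2*(t)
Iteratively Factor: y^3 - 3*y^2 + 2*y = (y - 1)*(y^2 - 2*y) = y*(y - 1)*(y - 2)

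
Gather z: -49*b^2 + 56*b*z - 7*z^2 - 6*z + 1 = -49*b^2 - 7*z^2 + z*(56*b - 6) + 1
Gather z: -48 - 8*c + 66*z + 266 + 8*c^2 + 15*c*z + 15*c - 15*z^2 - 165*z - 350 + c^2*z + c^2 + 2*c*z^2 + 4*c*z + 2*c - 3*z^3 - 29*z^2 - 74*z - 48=9*c^2 + 9*c - 3*z^3 + z^2*(2*c - 44) + z*(c^2 + 19*c - 173) - 180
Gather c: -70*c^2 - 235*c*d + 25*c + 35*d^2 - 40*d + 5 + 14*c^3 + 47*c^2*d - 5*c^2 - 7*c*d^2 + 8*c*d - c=14*c^3 + c^2*(47*d - 75) + c*(-7*d^2 - 227*d + 24) + 35*d^2 - 40*d + 5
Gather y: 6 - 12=-6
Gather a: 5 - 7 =-2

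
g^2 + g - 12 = (g - 3)*(g + 4)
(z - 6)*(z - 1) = z^2 - 7*z + 6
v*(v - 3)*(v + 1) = v^3 - 2*v^2 - 3*v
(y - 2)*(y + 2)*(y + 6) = y^3 + 6*y^2 - 4*y - 24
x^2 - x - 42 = (x - 7)*(x + 6)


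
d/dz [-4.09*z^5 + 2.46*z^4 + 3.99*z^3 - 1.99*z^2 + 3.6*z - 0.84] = -20.45*z^4 + 9.84*z^3 + 11.97*z^2 - 3.98*z + 3.6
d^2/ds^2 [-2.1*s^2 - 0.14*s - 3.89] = -4.20000000000000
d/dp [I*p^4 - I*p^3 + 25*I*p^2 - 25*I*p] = I*(4*p^3 - 3*p^2 + 50*p - 25)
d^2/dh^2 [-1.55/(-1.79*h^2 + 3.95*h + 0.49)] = (9.93271*h^2 - 21.91855*h - 1.55*(3.58*h - 3.95)*(7.16*h - 7.9) - 2.71901)/(-1.79*h^2 + 3.95*h + 0.49)^3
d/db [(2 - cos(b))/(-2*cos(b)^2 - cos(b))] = -(2*sin(b)^3/cos(b)^2 + 8*tan(b))/(2*cos(b) + 1)^2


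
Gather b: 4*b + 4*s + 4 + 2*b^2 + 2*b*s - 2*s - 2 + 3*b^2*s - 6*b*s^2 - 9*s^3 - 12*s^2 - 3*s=b^2*(3*s + 2) + b*(-6*s^2 + 2*s + 4) - 9*s^3 - 12*s^2 - s + 2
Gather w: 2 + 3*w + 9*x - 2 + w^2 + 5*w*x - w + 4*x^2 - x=w^2 + w*(5*x + 2) + 4*x^2 + 8*x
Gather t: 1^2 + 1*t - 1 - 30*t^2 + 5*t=-30*t^2 + 6*t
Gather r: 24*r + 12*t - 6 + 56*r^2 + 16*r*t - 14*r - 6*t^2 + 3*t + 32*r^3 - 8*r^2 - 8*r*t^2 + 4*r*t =32*r^3 + 48*r^2 + r*(-8*t^2 + 20*t + 10) - 6*t^2 + 15*t - 6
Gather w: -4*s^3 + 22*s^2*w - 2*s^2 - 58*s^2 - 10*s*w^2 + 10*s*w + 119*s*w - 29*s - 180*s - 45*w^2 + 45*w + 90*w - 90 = -4*s^3 - 60*s^2 - 209*s + w^2*(-10*s - 45) + w*(22*s^2 + 129*s + 135) - 90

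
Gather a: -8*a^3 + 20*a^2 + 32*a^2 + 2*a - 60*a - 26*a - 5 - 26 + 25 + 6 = -8*a^3 + 52*a^2 - 84*a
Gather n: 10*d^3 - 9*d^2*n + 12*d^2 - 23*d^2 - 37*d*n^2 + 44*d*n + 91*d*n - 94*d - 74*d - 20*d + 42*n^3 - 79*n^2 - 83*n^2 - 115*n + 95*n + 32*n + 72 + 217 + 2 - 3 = 10*d^3 - 11*d^2 - 188*d + 42*n^3 + n^2*(-37*d - 162) + n*(-9*d^2 + 135*d + 12) + 288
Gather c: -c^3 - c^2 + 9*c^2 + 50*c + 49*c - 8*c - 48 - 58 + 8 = -c^3 + 8*c^2 + 91*c - 98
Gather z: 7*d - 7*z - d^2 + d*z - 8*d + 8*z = -d^2 - d + z*(d + 1)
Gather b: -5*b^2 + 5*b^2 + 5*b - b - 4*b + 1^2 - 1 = 0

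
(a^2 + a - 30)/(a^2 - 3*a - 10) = (a + 6)/(a + 2)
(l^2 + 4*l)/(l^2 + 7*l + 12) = l/(l + 3)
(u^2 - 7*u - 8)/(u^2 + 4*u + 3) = (u - 8)/(u + 3)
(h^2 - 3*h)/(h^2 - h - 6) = h/(h + 2)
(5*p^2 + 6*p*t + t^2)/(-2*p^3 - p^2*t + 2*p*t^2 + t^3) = (-5*p - t)/(2*p^2 - p*t - t^2)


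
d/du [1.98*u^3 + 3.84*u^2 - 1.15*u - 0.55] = 5.94*u^2 + 7.68*u - 1.15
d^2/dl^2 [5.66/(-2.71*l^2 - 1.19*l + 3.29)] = (83.135212*l^2 + 36.505868*l - 5.66*(5.42*l + 1.19)*(10.84*l + 2.38) - 100.927988)/(2.71*l^2 + 1.19*l - 3.29)^3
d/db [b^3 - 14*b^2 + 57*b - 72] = 3*b^2 - 28*b + 57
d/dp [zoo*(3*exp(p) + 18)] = zoo*exp(p)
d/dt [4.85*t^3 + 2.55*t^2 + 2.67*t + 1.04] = 14.55*t^2 + 5.1*t + 2.67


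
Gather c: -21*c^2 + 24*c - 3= -21*c^2 + 24*c - 3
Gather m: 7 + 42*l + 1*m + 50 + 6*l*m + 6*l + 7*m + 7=48*l + m*(6*l + 8) + 64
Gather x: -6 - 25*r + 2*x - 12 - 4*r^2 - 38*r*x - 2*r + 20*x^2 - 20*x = -4*r^2 - 27*r + 20*x^2 + x*(-38*r - 18) - 18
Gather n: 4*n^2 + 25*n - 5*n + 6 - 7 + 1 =4*n^2 + 20*n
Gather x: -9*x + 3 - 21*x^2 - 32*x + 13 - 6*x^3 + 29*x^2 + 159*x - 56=-6*x^3 + 8*x^2 + 118*x - 40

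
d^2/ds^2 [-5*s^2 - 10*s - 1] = -10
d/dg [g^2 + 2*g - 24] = 2*g + 2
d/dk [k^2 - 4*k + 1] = 2*k - 4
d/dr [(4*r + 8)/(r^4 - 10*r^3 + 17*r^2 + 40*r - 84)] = 4*(-3*r^2 + 24*r - 41)/(r^6 - 24*r^5 + 226*r^4 - 1068*r^3 + 2689*r^2 - 3444*r + 1764)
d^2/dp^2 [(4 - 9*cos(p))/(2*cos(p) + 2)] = 13*(sin(p)^2 + cos(p) + 1)/(2*(cos(p) + 1)^3)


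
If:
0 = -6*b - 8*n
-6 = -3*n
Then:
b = -8/3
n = 2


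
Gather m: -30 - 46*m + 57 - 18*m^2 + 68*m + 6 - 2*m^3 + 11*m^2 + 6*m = -2*m^3 - 7*m^2 + 28*m + 33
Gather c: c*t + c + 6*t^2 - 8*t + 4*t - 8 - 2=c*(t + 1) + 6*t^2 - 4*t - 10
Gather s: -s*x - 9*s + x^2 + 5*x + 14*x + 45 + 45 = s*(-x - 9) + x^2 + 19*x + 90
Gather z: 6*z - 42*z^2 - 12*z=-42*z^2 - 6*z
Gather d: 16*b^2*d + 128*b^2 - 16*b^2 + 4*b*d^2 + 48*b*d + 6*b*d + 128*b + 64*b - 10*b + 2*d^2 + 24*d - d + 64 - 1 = 112*b^2 + 182*b + d^2*(4*b + 2) + d*(16*b^2 + 54*b + 23) + 63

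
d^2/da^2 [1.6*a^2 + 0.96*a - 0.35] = 3.20000000000000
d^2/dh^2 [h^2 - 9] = 2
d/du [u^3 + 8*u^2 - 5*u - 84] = 3*u^2 + 16*u - 5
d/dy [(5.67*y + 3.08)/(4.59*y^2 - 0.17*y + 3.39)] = (-26.0253*y^2 - 28.2744*y + 19.7449)/(21.0681*y^4 - 1.5606*y^3 + 31.1491*y^2 - 1.1526*y + 11.4921)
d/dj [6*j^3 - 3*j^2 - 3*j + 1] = 18*j^2 - 6*j - 3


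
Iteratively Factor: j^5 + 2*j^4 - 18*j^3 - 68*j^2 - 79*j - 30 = (j + 1)*(j^4 + j^3 - 19*j^2 - 49*j - 30) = (j - 5)*(j + 1)*(j^3 + 6*j^2 + 11*j + 6) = (j - 5)*(j + 1)*(j + 2)*(j^2 + 4*j + 3) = (j - 5)*(j + 1)*(j + 2)*(j + 3)*(j + 1)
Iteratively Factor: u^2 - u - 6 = (u - 3)*(u + 2)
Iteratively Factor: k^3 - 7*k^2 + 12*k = (k)*(k^2 - 7*k + 12) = k*(k - 3)*(k - 4)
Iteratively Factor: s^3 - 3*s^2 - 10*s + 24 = (s - 2)*(s^2 - s - 12) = (s - 2)*(s + 3)*(s - 4)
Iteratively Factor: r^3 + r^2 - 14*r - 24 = (r + 3)*(r^2 - 2*r - 8) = (r + 2)*(r + 3)*(r - 4)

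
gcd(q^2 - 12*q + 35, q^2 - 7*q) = q - 7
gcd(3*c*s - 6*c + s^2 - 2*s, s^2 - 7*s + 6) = 1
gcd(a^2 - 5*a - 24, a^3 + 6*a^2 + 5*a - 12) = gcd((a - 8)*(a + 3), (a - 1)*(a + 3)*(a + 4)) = a + 3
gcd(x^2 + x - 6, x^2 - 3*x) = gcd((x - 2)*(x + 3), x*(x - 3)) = 1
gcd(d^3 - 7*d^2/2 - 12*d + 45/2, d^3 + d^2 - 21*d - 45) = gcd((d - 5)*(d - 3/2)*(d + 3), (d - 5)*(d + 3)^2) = d^2 - 2*d - 15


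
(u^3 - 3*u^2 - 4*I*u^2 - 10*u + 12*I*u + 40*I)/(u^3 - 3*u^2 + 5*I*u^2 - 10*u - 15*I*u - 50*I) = (u - 4*I)/(u + 5*I)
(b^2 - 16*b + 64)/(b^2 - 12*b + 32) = (b - 8)/(b - 4)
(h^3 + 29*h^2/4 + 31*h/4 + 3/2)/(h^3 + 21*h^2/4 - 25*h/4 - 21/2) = (4*h + 1)/(4*h - 7)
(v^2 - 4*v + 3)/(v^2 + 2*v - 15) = (v - 1)/(v + 5)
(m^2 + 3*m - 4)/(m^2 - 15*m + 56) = (m^2 + 3*m - 4)/(m^2 - 15*m + 56)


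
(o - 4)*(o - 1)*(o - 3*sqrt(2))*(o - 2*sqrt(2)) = o^4 - 5*sqrt(2)*o^3 - 5*o^3 + 16*o^2 + 25*sqrt(2)*o^2 - 60*o - 20*sqrt(2)*o + 48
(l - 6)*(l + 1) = l^2 - 5*l - 6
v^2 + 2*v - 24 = (v - 4)*(v + 6)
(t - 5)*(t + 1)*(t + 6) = t^3 + 2*t^2 - 29*t - 30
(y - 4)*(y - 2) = y^2 - 6*y + 8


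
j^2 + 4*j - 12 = (j - 2)*(j + 6)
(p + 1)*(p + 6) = p^2 + 7*p + 6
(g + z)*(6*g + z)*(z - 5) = 6*g^2*z - 30*g^2 + 7*g*z^2 - 35*g*z + z^3 - 5*z^2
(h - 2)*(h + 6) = h^2 + 4*h - 12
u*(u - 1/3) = u^2 - u/3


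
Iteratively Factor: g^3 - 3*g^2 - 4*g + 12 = (g - 2)*(g^2 - g - 6) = (g - 3)*(g - 2)*(g + 2)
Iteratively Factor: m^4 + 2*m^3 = (m + 2)*(m^3) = m*(m + 2)*(m^2) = m^2*(m + 2)*(m)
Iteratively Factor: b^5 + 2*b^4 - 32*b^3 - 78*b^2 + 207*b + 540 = (b - 3)*(b^4 + 5*b^3 - 17*b^2 - 129*b - 180) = (b - 5)*(b - 3)*(b^3 + 10*b^2 + 33*b + 36) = (b - 5)*(b - 3)*(b + 3)*(b^2 + 7*b + 12) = (b - 5)*(b - 3)*(b + 3)^2*(b + 4)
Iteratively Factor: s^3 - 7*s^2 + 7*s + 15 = (s + 1)*(s^2 - 8*s + 15) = (s - 3)*(s + 1)*(s - 5)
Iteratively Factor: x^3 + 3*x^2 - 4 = (x - 1)*(x^2 + 4*x + 4) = (x - 1)*(x + 2)*(x + 2)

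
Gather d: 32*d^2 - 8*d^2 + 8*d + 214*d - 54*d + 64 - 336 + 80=24*d^2 + 168*d - 192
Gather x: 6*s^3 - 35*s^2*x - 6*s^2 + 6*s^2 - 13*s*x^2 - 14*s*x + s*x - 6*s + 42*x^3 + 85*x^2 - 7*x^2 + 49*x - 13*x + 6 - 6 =6*s^3 - 6*s + 42*x^3 + x^2*(78 - 13*s) + x*(-35*s^2 - 13*s + 36)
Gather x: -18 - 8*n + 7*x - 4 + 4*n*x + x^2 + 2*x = -8*n + x^2 + x*(4*n + 9) - 22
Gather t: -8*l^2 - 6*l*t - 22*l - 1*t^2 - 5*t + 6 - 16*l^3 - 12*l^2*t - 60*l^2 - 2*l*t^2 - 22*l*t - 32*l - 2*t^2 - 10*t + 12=-16*l^3 - 68*l^2 - 54*l + t^2*(-2*l - 3) + t*(-12*l^2 - 28*l - 15) + 18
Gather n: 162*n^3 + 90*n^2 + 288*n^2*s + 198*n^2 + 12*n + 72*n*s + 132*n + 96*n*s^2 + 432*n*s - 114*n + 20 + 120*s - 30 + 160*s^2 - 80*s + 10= 162*n^3 + n^2*(288*s + 288) + n*(96*s^2 + 504*s + 30) + 160*s^2 + 40*s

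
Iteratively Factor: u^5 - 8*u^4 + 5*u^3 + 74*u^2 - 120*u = (u)*(u^4 - 8*u^3 + 5*u^2 + 74*u - 120) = u*(u - 4)*(u^3 - 4*u^2 - 11*u + 30) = u*(u - 4)*(u - 2)*(u^2 - 2*u - 15) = u*(u - 4)*(u - 2)*(u + 3)*(u - 5)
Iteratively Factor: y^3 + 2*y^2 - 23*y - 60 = (y + 3)*(y^2 - y - 20) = (y - 5)*(y + 3)*(y + 4)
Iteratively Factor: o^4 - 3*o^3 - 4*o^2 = (o)*(o^3 - 3*o^2 - 4*o) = o*(o - 4)*(o^2 + o) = o^2*(o - 4)*(o + 1)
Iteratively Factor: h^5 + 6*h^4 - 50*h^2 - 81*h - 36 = (h + 3)*(h^4 + 3*h^3 - 9*h^2 - 23*h - 12) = (h + 1)*(h + 3)*(h^3 + 2*h^2 - 11*h - 12) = (h + 1)*(h + 3)*(h + 4)*(h^2 - 2*h - 3) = (h + 1)^2*(h + 3)*(h + 4)*(h - 3)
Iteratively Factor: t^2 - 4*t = (t)*(t - 4)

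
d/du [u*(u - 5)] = 2*u - 5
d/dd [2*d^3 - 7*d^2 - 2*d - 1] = 6*d^2 - 14*d - 2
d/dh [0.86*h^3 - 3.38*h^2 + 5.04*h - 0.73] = 2.58*h^2 - 6.76*h + 5.04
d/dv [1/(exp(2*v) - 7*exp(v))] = (7 - 2*exp(v))*exp(-v)/(exp(v) - 7)^2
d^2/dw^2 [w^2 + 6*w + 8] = 2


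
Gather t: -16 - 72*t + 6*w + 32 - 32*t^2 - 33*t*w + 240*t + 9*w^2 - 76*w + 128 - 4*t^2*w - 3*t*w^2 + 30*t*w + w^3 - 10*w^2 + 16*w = t^2*(-4*w - 32) + t*(-3*w^2 - 3*w + 168) + w^3 - w^2 - 54*w + 144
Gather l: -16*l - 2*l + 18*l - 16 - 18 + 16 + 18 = 0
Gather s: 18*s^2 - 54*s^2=-36*s^2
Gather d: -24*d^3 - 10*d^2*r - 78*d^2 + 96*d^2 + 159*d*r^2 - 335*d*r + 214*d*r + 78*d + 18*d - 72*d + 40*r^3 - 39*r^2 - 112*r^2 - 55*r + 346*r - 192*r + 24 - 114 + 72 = -24*d^3 + d^2*(18 - 10*r) + d*(159*r^2 - 121*r + 24) + 40*r^3 - 151*r^2 + 99*r - 18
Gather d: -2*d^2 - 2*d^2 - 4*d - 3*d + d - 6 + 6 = -4*d^2 - 6*d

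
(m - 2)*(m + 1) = m^2 - m - 2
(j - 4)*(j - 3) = j^2 - 7*j + 12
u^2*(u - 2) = u^3 - 2*u^2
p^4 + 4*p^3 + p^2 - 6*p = p*(p - 1)*(p + 2)*(p + 3)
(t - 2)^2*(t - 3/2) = t^3 - 11*t^2/2 + 10*t - 6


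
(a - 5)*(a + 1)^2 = a^3 - 3*a^2 - 9*a - 5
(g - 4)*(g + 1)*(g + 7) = g^3 + 4*g^2 - 25*g - 28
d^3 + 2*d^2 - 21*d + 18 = (d - 3)*(d - 1)*(d + 6)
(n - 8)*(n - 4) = n^2 - 12*n + 32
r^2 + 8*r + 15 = (r + 3)*(r + 5)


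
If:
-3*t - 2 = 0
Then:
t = -2/3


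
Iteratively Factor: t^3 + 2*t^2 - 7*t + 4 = (t - 1)*(t^2 + 3*t - 4) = (t - 1)*(t + 4)*(t - 1)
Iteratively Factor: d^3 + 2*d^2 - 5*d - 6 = (d + 1)*(d^2 + d - 6) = (d + 1)*(d + 3)*(d - 2)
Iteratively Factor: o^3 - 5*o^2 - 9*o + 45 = (o - 3)*(o^2 - 2*o - 15) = (o - 5)*(o - 3)*(o + 3)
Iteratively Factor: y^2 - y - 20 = (y + 4)*(y - 5)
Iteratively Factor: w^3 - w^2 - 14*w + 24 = (w + 4)*(w^2 - 5*w + 6) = (w - 2)*(w + 4)*(w - 3)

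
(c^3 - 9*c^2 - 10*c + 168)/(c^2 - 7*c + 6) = (c^2 - 3*c - 28)/(c - 1)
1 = 1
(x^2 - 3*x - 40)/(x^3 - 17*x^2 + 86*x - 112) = (x + 5)/(x^2 - 9*x + 14)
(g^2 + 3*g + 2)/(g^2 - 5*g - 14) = (g + 1)/(g - 7)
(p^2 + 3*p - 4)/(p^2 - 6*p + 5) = (p + 4)/(p - 5)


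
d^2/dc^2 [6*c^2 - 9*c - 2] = 12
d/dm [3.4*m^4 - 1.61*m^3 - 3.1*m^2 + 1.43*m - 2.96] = 13.6*m^3 - 4.83*m^2 - 6.2*m + 1.43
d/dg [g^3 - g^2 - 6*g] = 3*g^2 - 2*g - 6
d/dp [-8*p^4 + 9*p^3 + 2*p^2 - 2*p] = -32*p^3 + 27*p^2 + 4*p - 2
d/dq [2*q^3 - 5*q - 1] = 6*q^2 - 5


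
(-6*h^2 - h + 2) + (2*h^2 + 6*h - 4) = -4*h^2 + 5*h - 2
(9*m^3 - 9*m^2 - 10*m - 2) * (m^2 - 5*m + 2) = 9*m^5 - 54*m^4 + 53*m^3 + 30*m^2 - 10*m - 4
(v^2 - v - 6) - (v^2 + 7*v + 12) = -8*v - 18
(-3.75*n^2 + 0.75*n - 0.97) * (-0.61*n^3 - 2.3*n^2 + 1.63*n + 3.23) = 2.2875*n^5 + 8.1675*n^4 - 7.2458*n^3 - 8.659*n^2 + 0.8414*n - 3.1331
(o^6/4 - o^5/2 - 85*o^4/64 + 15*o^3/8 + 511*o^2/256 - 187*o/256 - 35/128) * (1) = o^6/4 - o^5/2 - 85*o^4/64 + 15*o^3/8 + 511*o^2/256 - 187*o/256 - 35/128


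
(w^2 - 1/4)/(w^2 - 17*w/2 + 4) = (w + 1/2)/(w - 8)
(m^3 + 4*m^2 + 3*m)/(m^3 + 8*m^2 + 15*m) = (m + 1)/(m + 5)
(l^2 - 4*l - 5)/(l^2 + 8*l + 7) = (l - 5)/(l + 7)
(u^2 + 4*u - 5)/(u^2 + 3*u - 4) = (u + 5)/(u + 4)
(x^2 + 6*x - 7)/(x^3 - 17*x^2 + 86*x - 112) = (x^2 + 6*x - 7)/(x^3 - 17*x^2 + 86*x - 112)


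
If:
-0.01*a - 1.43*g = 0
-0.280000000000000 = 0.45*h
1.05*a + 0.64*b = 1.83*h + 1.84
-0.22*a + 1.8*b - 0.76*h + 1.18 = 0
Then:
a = 1.14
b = -0.78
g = -0.01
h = -0.62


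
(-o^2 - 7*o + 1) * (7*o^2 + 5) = -7*o^4 - 49*o^3 + 2*o^2 - 35*o + 5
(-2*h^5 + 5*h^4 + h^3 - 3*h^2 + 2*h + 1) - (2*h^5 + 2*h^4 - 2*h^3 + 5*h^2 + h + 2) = -4*h^5 + 3*h^4 + 3*h^3 - 8*h^2 + h - 1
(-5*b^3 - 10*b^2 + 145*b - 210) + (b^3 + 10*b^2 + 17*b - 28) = -4*b^3 + 162*b - 238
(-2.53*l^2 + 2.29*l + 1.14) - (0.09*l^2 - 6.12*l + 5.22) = -2.62*l^2 + 8.41*l - 4.08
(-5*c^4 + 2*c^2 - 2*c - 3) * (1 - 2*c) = 10*c^5 - 5*c^4 - 4*c^3 + 6*c^2 + 4*c - 3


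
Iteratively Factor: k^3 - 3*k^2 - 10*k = (k - 5)*(k^2 + 2*k) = k*(k - 5)*(k + 2)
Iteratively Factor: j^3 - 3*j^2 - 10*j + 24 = (j + 3)*(j^2 - 6*j + 8) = (j - 4)*(j + 3)*(j - 2)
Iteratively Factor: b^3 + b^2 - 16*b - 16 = (b + 1)*(b^2 - 16) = (b - 4)*(b + 1)*(b + 4)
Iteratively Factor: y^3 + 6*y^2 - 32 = (y + 4)*(y^2 + 2*y - 8) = (y + 4)^2*(y - 2)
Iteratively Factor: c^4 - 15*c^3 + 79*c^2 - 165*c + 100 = (c - 4)*(c^3 - 11*c^2 + 35*c - 25) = (c - 5)*(c - 4)*(c^2 - 6*c + 5) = (c - 5)^2*(c - 4)*(c - 1)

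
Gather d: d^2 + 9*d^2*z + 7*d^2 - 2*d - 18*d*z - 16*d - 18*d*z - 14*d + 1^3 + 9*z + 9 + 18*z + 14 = d^2*(9*z + 8) + d*(-36*z - 32) + 27*z + 24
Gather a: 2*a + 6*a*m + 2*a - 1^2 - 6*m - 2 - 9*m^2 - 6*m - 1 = a*(6*m + 4) - 9*m^2 - 12*m - 4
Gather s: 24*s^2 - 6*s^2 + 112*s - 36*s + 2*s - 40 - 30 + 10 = 18*s^2 + 78*s - 60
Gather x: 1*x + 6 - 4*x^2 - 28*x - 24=-4*x^2 - 27*x - 18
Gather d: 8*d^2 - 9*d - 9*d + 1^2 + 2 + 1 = 8*d^2 - 18*d + 4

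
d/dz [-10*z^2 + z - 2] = 1 - 20*z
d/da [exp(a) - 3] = exp(a)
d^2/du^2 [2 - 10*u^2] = -20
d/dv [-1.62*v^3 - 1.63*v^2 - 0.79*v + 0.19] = -4.86*v^2 - 3.26*v - 0.79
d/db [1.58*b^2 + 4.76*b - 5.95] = 3.16*b + 4.76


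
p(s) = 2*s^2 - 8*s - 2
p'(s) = 4*s - 8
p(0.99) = -7.96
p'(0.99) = -4.04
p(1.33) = -9.10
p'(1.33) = -2.68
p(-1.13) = 9.59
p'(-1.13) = -12.52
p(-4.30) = 69.38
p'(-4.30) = -25.20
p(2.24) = -9.88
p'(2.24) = 0.96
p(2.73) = -8.93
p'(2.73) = 2.92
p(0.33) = -4.42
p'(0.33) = -6.68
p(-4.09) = 64.18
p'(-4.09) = -24.36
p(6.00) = 22.00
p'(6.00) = 16.00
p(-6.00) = 118.00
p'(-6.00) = -32.00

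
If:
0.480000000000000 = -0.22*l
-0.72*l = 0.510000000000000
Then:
No Solution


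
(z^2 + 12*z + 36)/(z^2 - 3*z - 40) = (z^2 + 12*z + 36)/(z^2 - 3*z - 40)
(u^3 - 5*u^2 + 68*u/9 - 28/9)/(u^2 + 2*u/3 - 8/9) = (3*u^2 - 13*u + 14)/(3*u + 4)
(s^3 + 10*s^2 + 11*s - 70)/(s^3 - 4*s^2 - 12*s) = (-s^3 - 10*s^2 - 11*s + 70)/(s*(-s^2 + 4*s + 12))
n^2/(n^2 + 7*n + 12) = n^2/(n^2 + 7*n + 12)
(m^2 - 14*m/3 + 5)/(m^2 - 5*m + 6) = (m - 5/3)/(m - 2)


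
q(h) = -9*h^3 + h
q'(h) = 1 - 27*h^2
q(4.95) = -1086.64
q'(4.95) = -660.57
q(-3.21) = 294.48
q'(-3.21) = -277.21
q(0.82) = -4.14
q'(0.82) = -17.15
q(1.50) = -28.88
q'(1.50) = -59.75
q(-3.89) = 525.88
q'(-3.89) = -407.57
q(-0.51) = 0.68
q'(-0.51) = -6.02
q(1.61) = -35.95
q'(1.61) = -68.99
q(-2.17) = 89.79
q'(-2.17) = -126.14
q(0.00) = 0.00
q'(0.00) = 1.00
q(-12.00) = 15540.00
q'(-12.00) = -3887.00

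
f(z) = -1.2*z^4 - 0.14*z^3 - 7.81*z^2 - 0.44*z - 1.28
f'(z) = -4.8*z^3 - 0.42*z^2 - 15.62*z - 0.44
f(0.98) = -10.45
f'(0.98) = -20.67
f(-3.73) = -333.32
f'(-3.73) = 301.08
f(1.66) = -33.28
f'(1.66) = -49.48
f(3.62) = -317.93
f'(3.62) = -290.19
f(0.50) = -3.54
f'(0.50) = -8.96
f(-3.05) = -172.46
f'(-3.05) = 179.48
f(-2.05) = -53.19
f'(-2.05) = 71.17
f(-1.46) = -22.30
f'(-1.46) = 36.41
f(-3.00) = -163.67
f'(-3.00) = 172.24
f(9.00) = -8613.11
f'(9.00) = -3674.24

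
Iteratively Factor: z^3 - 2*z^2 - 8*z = (z)*(z^2 - 2*z - 8) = z*(z + 2)*(z - 4)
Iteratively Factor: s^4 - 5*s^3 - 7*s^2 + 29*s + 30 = (s + 2)*(s^3 - 7*s^2 + 7*s + 15) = (s - 5)*(s + 2)*(s^2 - 2*s - 3) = (s - 5)*(s + 1)*(s + 2)*(s - 3)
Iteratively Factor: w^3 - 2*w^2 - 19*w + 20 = (w + 4)*(w^2 - 6*w + 5) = (w - 5)*(w + 4)*(w - 1)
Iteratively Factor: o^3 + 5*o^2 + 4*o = (o + 4)*(o^2 + o) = o*(o + 4)*(o + 1)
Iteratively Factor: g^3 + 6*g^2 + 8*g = (g + 2)*(g^2 + 4*g) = (g + 2)*(g + 4)*(g)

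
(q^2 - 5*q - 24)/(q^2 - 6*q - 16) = (q + 3)/(q + 2)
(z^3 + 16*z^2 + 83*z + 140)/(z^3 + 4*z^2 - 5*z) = (z^2 + 11*z + 28)/(z*(z - 1))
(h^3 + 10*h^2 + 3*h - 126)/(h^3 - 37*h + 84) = (h + 6)/(h - 4)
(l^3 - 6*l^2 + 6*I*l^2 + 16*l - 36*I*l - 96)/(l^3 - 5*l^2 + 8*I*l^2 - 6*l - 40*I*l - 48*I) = (l - 2*I)/(l + 1)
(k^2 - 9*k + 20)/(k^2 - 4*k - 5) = (k - 4)/(k + 1)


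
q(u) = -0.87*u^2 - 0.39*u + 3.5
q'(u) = -1.74*u - 0.39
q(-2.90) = -2.69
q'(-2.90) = 4.66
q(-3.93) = -8.40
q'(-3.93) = 6.45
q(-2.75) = -2.01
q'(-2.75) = 4.40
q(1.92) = -0.46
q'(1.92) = -3.73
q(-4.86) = -15.15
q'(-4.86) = 8.07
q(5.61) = -26.07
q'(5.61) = -10.15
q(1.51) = 0.93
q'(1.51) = -3.02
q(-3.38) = -5.12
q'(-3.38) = 5.49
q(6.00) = -30.16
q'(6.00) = -10.83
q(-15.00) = -186.40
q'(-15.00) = 25.71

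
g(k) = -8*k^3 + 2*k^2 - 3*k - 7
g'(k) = -24*k^2 + 4*k - 3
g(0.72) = -11.11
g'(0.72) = -12.56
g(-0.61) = -2.61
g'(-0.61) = -14.37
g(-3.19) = 282.62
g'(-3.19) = -259.99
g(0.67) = -10.52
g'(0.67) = -11.09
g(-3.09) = 257.40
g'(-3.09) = -244.51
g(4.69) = -802.37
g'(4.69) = -512.15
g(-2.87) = 207.20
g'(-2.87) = -212.17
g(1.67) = -43.69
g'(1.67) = -63.25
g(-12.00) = 14141.00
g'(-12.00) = -3507.00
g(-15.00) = 27488.00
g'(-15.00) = -5463.00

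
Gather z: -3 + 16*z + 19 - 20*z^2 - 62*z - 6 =-20*z^2 - 46*z + 10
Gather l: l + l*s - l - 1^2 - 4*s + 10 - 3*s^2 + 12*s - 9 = l*s - 3*s^2 + 8*s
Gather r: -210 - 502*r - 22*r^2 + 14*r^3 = 14*r^3 - 22*r^2 - 502*r - 210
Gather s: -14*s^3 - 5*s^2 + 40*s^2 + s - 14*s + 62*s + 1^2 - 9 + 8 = -14*s^3 + 35*s^2 + 49*s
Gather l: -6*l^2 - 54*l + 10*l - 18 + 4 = -6*l^2 - 44*l - 14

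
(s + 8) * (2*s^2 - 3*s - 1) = 2*s^3 + 13*s^2 - 25*s - 8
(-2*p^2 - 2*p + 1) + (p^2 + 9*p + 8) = -p^2 + 7*p + 9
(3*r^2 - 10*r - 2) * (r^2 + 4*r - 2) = 3*r^4 + 2*r^3 - 48*r^2 + 12*r + 4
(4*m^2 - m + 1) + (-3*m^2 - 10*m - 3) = m^2 - 11*m - 2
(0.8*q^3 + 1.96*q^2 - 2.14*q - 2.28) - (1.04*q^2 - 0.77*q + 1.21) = 0.8*q^3 + 0.92*q^2 - 1.37*q - 3.49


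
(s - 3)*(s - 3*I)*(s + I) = s^3 - 3*s^2 - 2*I*s^2 + 3*s + 6*I*s - 9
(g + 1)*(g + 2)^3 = g^4 + 7*g^3 + 18*g^2 + 20*g + 8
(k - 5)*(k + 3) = k^2 - 2*k - 15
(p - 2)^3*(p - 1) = p^4 - 7*p^3 + 18*p^2 - 20*p + 8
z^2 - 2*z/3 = z*(z - 2/3)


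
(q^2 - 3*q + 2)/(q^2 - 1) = (q - 2)/(q + 1)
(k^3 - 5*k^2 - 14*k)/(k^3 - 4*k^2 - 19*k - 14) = k/(k + 1)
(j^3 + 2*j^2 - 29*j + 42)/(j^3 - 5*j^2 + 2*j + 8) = (j^2 + 4*j - 21)/(j^2 - 3*j - 4)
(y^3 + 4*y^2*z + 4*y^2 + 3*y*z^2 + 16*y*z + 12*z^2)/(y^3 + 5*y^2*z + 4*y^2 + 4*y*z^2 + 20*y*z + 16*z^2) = (y + 3*z)/(y + 4*z)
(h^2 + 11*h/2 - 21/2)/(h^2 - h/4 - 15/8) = 4*(h + 7)/(4*h + 5)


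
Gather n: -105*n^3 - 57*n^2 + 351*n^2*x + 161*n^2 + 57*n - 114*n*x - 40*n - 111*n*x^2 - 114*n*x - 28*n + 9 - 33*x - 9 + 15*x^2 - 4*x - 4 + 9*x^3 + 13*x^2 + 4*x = -105*n^3 + n^2*(351*x + 104) + n*(-111*x^2 - 228*x - 11) + 9*x^3 + 28*x^2 - 33*x - 4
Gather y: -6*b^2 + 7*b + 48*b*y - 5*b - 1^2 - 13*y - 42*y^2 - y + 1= -6*b^2 + 2*b - 42*y^2 + y*(48*b - 14)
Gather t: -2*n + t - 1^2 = -2*n + t - 1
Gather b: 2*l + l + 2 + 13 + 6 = 3*l + 21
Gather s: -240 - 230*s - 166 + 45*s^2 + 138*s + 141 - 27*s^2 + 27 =18*s^2 - 92*s - 238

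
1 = 1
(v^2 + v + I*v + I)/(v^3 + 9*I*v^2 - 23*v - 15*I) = (v + 1)/(v^2 + 8*I*v - 15)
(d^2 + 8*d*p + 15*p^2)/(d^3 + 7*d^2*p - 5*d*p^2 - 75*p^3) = (-d - 3*p)/(-d^2 - 2*d*p + 15*p^2)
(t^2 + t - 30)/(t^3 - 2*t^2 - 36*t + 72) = (t - 5)/(t^2 - 8*t + 12)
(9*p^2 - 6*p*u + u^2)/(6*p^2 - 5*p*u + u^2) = (3*p - u)/(2*p - u)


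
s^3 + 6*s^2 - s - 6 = (s - 1)*(s + 1)*(s + 6)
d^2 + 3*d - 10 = (d - 2)*(d + 5)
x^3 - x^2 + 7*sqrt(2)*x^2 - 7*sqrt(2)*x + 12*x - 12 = (x - 1)*(x + sqrt(2))*(x + 6*sqrt(2))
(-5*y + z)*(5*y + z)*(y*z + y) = -25*y^3*z - 25*y^3 + y*z^3 + y*z^2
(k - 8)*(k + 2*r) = k^2 + 2*k*r - 8*k - 16*r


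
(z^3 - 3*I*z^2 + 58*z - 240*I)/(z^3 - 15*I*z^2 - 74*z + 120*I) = (z + 8*I)/(z - 4*I)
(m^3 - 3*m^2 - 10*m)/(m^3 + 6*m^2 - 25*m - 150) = m*(m + 2)/(m^2 + 11*m + 30)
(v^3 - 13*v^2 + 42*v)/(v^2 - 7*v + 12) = v*(v^2 - 13*v + 42)/(v^2 - 7*v + 12)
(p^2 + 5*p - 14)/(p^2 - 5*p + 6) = (p + 7)/(p - 3)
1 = 1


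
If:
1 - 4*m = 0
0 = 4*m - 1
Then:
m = 1/4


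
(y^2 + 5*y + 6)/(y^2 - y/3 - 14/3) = 3*(y + 3)/(3*y - 7)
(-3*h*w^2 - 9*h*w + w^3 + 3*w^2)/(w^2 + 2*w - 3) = w*(-3*h + w)/(w - 1)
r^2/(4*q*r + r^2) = r/(4*q + r)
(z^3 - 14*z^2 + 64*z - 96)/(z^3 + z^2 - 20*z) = (z^2 - 10*z + 24)/(z*(z + 5))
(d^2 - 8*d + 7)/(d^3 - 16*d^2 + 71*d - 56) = 1/(d - 8)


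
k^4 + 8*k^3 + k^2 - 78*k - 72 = (k - 3)*(k + 1)*(k + 4)*(k + 6)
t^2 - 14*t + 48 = (t - 8)*(t - 6)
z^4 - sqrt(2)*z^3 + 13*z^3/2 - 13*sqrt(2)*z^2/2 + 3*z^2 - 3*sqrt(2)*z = z*(z + 1/2)*(z + 6)*(z - sqrt(2))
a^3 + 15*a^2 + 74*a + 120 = (a + 4)*(a + 5)*(a + 6)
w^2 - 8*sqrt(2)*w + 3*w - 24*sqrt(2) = (w + 3)*(w - 8*sqrt(2))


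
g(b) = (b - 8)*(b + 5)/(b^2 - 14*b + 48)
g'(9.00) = -1.22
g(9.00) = 4.67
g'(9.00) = -1.22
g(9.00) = 4.67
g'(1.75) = -0.61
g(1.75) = -1.59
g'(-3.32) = -0.13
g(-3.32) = -0.18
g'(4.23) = -3.51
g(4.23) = -5.21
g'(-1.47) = -0.20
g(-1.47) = -0.47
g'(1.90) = -0.65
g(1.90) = -1.68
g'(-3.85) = -0.11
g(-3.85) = -0.12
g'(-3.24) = -0.13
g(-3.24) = -0.19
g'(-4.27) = -0.10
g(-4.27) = -0.07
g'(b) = (14 - 2*b)*(b - 8)*(b + 5)/(b^2 - 14*b + 48)^2 + (b - 8)/(b^2 - 14*b + 48) + (b + 5)/(b^2 - 14*b + 48)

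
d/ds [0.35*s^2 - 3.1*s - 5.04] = 0.7*s - 3.1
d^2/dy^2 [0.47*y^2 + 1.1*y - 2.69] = 0.940000000000000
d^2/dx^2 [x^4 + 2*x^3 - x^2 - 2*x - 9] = 12*x^2 + 12*x - 2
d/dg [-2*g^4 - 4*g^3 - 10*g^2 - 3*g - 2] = -8*g^3 - 12*g^2 - 20*g - 3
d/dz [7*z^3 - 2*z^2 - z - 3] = 21*z^2 - 4*z - 1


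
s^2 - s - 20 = (s - 5)*(s + 4)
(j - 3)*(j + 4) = j^2 + j - 12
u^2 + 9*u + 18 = (u + 3)*(u + 6)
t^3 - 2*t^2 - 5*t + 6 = (t - 3)*(t - 1)*(t + 2)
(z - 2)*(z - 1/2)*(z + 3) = z^3 + z^2/2 - 13*z/2 + 3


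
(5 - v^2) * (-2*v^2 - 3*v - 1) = 2*v^4 + 3*v^3 - 9*v^2 - 15*v - 5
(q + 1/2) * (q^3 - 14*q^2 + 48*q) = q^4 - 27*q^3/2 + 41*q^2 + 24*q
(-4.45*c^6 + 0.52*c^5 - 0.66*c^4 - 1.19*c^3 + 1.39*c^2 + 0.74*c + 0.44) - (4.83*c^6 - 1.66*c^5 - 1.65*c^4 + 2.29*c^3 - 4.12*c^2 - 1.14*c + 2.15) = -9.28*c^6 + 2.18*c^5 + 0.99*c^4 - 3.48*c^3 + 5.51*c^2 + 1.88*c - 1.71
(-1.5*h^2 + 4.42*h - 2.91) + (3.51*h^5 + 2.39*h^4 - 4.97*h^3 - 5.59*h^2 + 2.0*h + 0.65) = 3.51*h^5 + 2.39*h^4 - 4.97*h^3 - 7.09*h^2 + 6.42*h - 2.26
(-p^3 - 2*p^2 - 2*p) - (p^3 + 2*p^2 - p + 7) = -2*p^3 - 4*p^2 - p - 7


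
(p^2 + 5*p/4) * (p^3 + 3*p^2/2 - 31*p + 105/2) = p^5 + 11*p^4/4 - 233*p^3/8 + 55*p^2/4 + 525*p/8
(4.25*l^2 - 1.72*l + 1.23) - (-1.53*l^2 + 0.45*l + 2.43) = 5.78*l^2 - 2.17*l - 1.2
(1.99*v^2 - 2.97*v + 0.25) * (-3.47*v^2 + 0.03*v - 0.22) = -6.9053*v^4 + 10.3656*v^3 - 1.3944*v^2 + 0.6609*v - 0.055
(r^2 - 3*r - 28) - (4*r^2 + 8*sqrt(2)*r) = -3*r^2 - 8*sqrt(2)*r - 3*r - 28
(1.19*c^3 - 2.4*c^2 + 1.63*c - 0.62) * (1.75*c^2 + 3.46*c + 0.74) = 2.0825*c^5 - 0.0826000000000002*c^4 - 4.5709*c^3 + 2.7788*c^2 - 0.939*c - 0.4588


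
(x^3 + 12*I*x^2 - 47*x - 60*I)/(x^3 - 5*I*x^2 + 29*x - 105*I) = (x^2 + 7*I*x - 12)/(x^2 - 10*I*x - 21)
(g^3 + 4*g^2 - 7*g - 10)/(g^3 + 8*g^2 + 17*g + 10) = (g - 2)/(g + 2)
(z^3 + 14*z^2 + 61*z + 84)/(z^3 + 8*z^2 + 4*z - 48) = (z^2 + 10*z + 21)/(z^2 + 4*z - 12)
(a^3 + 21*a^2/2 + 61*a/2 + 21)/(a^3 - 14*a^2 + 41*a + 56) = (a^2 + 19*a/2 + 21)/(a^2 - 15*a + 56)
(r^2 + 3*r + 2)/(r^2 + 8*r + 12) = (r + 1)/(r + 6)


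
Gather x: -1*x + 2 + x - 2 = 0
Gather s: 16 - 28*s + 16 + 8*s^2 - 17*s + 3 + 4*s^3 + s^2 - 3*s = 4*s^3 + 9*s^2 - 48*s + 35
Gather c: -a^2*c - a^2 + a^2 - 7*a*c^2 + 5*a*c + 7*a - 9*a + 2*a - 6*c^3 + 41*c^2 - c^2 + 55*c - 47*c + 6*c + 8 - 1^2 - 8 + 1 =-6*c^3 + c^2*(40 - 7*a) + c*(-a^2 + 5*a + 14)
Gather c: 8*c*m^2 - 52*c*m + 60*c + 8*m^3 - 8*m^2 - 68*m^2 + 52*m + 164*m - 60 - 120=c*(8*m^2 - 52*m + 60) + 8*m^3 - 76*m^2 + 216*m - 180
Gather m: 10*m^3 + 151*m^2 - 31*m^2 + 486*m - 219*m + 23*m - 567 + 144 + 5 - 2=10*m^3 + 120*m^2 + 290*m - 420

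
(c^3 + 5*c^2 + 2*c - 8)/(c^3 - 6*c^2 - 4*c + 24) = (c^2 + 3*c - 4)/(c^2 - 8*c + 12)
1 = 1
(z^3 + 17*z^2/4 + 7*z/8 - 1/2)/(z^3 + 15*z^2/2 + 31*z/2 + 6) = (z - 1/4)/(z + 3)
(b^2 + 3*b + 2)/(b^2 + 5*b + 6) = (b + 1)/(b + 3)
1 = 1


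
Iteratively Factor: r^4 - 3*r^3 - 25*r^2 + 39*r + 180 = (r + 3)*(r^3 - 6*r^2 - 7*r + 60) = (r - 5)*(r + 3)*(r^2 - r - 12) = (r - 5)*(r - 4)*(r + 3)*(r + 3)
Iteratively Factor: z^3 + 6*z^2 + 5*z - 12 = (z + 3)*(z^2 + 3*z - 4) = (z - 1)*(z + 3)*(z + 4)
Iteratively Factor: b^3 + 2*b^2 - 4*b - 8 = (b + 2)*(b^2 - 4) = (b + 2)^2*(b - 2)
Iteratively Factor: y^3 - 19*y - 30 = (y + 2)*(y^2 - 2*y - 15) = (y + 2)*(y + 3)*(y - 5)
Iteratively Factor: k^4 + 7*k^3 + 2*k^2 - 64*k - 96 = (k + 2)*(k^3 + 5*k^2 - 8*k - 48) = (k - 3)*(k + 2)*(k^2 + 8*k + 16) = (k - 3)*(k + 2)*(k + 4)*(k + 4)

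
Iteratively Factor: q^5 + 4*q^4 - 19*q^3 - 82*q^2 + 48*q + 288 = (q + 3)*(q^4 + q^3 - 22*q^2 - 16*q + 96) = (q - 4)*(q + 3)*(q^3 + 5*q^2 - 2*q - 24) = (q - 4)*(q - 2)*(q + 3)*(q^2 + 7*q + 12) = (q - 4)*(q - 2)*(q + 3)^2*(q + 4)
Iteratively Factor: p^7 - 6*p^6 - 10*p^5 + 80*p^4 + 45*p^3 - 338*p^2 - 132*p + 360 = (p + 2)*(p^6 - 8*p^5 + 6*p^4 + 68*p^3 - 91*p^2 - 156*p + 180) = (p - 3)*(p + 2)*(p^5 - 5*p^4 - 9*p^3 + 41*p^2 + 32*p - 60) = (p - 3)*(p + 2)^2*(p^4 - 7*p^3 + 5*p^2 + 31*p - 30) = (p - 3)^2*(p + 2)^2*(p^3 - 4*p^2 - 7*p + 10) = (p - 5)*(p - 3)^2*(p + 2)^2*(p^2 + p - 2) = (p - 5)*(p - 3)^2*(p - 1)*(p + 2)^2*(p + 2)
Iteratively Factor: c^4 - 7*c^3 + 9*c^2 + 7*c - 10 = (c + 1)*(c^3 - 8*c^2 + 17*c - 10) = (c - 5)*(c + 1)*(c^2 - 3*c + 2) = (c - 5)*(c - 2)*(c + 1)*(c - 1)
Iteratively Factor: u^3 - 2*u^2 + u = (u - 1)*(u^2 - u) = u*(u - 1)*(u - 1)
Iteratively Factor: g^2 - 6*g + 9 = (g - 3)*(g - 3)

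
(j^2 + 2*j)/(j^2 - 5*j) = (j + 2)/(j - 5)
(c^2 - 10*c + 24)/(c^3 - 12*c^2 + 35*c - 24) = (c^2 - 10*c + 24)/(c^3 - 12*c^2 + 35*c - 24)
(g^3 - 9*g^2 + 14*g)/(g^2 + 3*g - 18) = g*(g^2 - 9*g + 14)/(g^2 + 3*g - 18)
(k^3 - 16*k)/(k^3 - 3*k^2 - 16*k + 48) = k/(k - 3)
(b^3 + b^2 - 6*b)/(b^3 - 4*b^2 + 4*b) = (b + 3)/(b - 2)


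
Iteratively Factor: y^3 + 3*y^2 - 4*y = (y - 1)*(y^2 + 4*y) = y*(y - 1)*(y + 4)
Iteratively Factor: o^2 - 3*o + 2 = (o - 1)*(o - 2)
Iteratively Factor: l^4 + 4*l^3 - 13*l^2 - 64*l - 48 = (l + 1)*(l^3 + 3*l^2 - 16*l - 48) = (l - 4)*(l + 1)*(l^2 + 7*l + 12) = (l - 4)*(l + 1)*(l + 3)*(l + 4)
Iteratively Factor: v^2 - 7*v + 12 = (v - 4)*(v - 3)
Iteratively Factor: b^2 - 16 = (b - 4)*(b + 4)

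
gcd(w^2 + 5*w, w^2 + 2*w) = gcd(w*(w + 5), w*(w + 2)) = w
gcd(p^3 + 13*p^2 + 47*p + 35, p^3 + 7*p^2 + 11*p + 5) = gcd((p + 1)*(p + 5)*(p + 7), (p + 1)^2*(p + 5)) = p^2 + 6*p + 5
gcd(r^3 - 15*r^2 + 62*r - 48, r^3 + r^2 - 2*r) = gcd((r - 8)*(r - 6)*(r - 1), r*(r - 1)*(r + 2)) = r - 1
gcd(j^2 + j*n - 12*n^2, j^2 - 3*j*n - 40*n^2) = 1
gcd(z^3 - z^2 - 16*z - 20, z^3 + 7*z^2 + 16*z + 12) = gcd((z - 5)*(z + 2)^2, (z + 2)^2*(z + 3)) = z^2 + 4*z + 4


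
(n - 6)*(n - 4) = n^2 - 10*n + 24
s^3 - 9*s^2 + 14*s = s*(s - 7)*(s - 2)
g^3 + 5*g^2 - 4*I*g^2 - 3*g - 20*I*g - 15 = (g + 5)*(g - 3*I)*(g - I)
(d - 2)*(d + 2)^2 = d^3 + 2*d^2 - 4*d - 8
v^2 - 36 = (v - 6)*(v + 6)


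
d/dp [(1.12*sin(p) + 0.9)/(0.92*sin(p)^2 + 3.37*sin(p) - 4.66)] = (-1.656*sin(p) + 0.5152*cos(2*p) - 8.7674)*cos(p)/(0.92*sin(p)^2 + 3.37*sin(p) - 4.66)^2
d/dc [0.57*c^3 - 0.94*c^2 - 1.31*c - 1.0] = 1.71*c^2 - 1.88*c - 1.31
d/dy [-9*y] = -9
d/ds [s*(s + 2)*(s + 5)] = 3*s^2 + 14*s + 10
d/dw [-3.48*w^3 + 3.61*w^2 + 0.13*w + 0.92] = -10.44*w^2 + 7.22*w + 0.13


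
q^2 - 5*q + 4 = (q - 4)*(q - 1)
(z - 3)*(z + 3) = z^2 - 9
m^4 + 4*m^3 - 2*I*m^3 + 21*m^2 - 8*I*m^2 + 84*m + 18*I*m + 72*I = (m + 4)*(m - 6*I)*(m + I)*(m + 3*I)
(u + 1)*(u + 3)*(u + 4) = u^3 + 8*u^2 + 19*u + 12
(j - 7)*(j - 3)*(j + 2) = j^3 - 8*j^2 + j + 42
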